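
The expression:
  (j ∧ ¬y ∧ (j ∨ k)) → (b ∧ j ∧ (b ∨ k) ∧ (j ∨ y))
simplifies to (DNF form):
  b ∨ y ∨ ¬j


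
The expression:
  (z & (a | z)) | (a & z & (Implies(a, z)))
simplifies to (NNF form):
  z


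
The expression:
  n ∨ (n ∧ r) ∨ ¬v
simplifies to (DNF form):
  n ∨ ¬v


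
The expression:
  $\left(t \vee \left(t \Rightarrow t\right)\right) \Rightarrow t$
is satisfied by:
  {t: True}


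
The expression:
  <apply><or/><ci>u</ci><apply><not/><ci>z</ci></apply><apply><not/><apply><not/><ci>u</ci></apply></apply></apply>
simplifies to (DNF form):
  <apply><or/><ci>u</ci><apply><not/><ci>z</ci></apply></apply>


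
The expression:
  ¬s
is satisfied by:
  {s: False}


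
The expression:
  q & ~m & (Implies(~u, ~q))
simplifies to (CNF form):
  q & u & ~m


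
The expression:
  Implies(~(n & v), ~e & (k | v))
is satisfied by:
  {n: True, v: True, k: True, e: False}
  {n: True, v: True, k: False, e: False}
  {v: True, k: True, e: False, n: False}
  {v: True, k: False, e: False, n: False}
  {n: True, k: True, e: False, v: False}
  {k: True, n: False, e: False, v: False}
  {n: True, v: True, e: True, k: True}
  {n: True, v: True, e: True, k: False}


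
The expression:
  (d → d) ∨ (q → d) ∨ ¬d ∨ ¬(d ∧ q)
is always true.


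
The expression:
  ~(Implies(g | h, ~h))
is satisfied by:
  {h: True}


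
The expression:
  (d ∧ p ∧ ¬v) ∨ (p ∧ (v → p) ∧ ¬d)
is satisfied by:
  {p: True, v: False, d: False}
  {p: True, d: True, v: False}
  {p: True, v: True, d: False}


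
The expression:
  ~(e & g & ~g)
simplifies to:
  True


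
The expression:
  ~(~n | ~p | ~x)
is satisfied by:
  {p: True, x: True, n: True}


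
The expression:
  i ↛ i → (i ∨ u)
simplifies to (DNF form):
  True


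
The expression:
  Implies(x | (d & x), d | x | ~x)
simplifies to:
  True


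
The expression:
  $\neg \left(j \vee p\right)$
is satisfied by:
  {p: False, j: False}


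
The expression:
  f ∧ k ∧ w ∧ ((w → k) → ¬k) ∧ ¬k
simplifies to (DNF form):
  False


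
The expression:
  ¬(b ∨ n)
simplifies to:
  ¬b ∧ ¬n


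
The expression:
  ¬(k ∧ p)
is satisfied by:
  {p: False, k: False}
  {k: True, p: False}
  {p: True, k: False}


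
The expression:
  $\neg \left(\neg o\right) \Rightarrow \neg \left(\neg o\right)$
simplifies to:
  $\text{True}$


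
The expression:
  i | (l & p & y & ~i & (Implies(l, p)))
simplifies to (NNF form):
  i | (l & p & y)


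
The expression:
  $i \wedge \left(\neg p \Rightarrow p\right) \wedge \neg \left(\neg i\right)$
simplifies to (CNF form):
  $i \wedge p$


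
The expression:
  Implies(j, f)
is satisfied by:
  {f: True, j: False}
  {j: False, f: False}
  {j: True, f: True}


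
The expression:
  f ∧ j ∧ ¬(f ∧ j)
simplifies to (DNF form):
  False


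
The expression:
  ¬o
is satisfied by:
  {o: False}


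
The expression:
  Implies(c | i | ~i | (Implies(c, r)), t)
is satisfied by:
  {t: True}


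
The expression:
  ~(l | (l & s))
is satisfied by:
  {l: False}


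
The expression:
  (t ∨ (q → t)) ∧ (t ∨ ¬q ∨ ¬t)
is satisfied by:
  {t: True, q: False}
  {q: False, t: False}
  {q: True, t: True}


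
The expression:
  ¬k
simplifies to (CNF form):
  ¬k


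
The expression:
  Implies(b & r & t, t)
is always true.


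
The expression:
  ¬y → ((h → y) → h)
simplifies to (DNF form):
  h ∨ y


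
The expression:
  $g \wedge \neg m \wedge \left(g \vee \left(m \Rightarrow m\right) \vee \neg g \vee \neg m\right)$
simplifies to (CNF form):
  $g \wedge \neg m$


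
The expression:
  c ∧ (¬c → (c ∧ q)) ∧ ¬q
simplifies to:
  c ∧ ¬q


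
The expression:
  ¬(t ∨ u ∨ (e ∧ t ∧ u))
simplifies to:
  ¬t ∧ ¬u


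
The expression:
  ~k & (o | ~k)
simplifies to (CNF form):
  ~k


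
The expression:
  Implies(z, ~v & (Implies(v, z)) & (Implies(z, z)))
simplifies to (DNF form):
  ~v | ~z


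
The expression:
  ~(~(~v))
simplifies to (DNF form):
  ~v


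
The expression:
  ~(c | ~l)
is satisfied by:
  {l: True, c: False}


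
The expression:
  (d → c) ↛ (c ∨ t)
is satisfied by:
  {d: False, t: False, c: False}


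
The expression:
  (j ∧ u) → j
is always true.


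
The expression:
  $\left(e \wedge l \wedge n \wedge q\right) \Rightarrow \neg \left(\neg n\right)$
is always true.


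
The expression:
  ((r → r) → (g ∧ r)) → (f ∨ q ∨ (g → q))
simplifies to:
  f ∨ q ∨ ¬g ∨ ¬r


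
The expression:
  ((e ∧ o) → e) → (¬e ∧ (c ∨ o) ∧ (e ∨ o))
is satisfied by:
  {o: True, e: False}


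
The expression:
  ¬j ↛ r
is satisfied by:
  {r: True, j: False}
  {j: False, r: False}
  {j: True, r: True}


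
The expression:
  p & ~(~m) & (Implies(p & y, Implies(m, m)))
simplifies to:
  m & p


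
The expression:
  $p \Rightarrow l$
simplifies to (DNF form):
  $l \vee \neg p$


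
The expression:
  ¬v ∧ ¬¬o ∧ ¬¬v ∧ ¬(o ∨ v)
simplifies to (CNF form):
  False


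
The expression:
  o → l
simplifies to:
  l ∨ ¬o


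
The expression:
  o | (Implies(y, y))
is always true.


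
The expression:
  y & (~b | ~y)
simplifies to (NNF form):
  y & ~b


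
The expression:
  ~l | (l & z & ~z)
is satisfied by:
  {l: False}


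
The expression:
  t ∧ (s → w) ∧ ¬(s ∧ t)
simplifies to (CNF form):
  t ∧ ¬s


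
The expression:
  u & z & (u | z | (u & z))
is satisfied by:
  {z: True, u: True}


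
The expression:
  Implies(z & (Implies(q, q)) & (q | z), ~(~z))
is always true.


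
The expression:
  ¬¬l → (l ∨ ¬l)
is always true.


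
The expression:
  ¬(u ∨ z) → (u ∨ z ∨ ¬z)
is always true.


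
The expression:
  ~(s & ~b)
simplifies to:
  b | ~s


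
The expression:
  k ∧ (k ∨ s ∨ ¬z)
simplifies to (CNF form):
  k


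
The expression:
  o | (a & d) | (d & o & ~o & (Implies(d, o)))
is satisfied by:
  {d: True, o: True, a: True}
  {d: True, o: True, a: False}
  {o: True, a: True, d: False}
  {o: True, a: False, d: False}
  {d: True, a: True, o: False}


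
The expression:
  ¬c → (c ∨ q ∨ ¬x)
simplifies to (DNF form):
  c ∨ q ∨ ¬x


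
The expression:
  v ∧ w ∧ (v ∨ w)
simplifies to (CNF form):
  v ∧ w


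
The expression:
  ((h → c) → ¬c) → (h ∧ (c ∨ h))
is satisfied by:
  {c: True, h: True}
  {c: True, h: False}
  {h: True, c: False}


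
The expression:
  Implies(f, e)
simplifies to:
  e | ~f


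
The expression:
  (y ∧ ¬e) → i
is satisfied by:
  {i: True, e: True, y: False}
  {i: True, e: False, y: False}
  {e: True, i: False, y: False}
  {i: False, e: False, y: False}
  {i: True, y: True, e: True}
  {i: True, y: True, e: False}
  {y: True, e: True, i: False}


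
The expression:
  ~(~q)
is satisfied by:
  {q: True}


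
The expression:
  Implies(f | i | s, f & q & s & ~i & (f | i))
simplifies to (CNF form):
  ~i & (f | ~s) & (q | ~s) & (s | ~f)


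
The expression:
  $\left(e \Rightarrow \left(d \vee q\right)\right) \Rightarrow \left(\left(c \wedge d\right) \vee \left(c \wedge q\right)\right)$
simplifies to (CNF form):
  $\left(c \vee e\right) \wedge \left(c \vee \neg d\right) \wedge \left(c \vee \neg q\right) \wedge \left(c \vee d \vee e\right) \wedge \left(c \vee d \vee \neg d\right) \wedge \left(c \vee d \vee \neg q\right) \wedge \left(c \vee e \vee q\right) \wedge \left(c \vee q \vee \neg d\right) \wedge \left(c \vee q \vee \neg q\right) \wedge \left(d \vee e \vee q\right) \wedge \left(d \vee q \vee \neg d\right) \wedge \left(d \vee q \vee \neg q\right)$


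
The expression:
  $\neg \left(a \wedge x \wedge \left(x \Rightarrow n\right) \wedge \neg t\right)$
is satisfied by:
  {t: True, x: False, n: False, a: False}
  {a: False, x: False, t: False, n: False}
  {a: True, t: True, x: False, n: False}
  {a: True, x: False, t: False, n: False}
  {n: True, t: True, a: False, x: False}
  {n: True, a: False, x: False, t: False}
  {n: True, a: True, t: True, x: False}
  {n: True, a: True, x: False, t: False}
  {t: True, x: True, n: False, a: False}
  {x: True, n: False, t: False, a: False}
  {a: True, x: True, t: True, n: False}
  {a: True, x: True, n: False, t: False}
  {t: True, x: True, n: True, a: False}
  {x: True, n: True, a: False, t: False}
  {a: True, x: True, n: True, t: True}


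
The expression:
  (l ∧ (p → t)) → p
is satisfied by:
  {p: True, l: False}
  {l: False, p: False}
  {l: True, p: True}


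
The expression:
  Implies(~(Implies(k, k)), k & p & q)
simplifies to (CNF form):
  True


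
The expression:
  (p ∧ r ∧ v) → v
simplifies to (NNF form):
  True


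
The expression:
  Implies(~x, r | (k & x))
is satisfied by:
  {r: True, x: True}
  {r: True, x: False}
  {x: True, r: False}


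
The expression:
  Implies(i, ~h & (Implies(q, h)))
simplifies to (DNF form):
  ~i | (~h & ~q)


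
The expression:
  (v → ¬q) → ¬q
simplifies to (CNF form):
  v ∨ ¬q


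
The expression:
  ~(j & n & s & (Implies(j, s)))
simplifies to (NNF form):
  ~j | ~n | ~s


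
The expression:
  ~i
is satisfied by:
  {i: False}


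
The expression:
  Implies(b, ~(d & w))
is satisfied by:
  {w: False, d: False, b: False}
  {b: True, w: False, d: False}
  {d: True, w: False, b: False}
  {b: True, d: True, w: False}
  {w: True, b: False, d: False}
  {b: True, w: True, d: False}
  {d: True, w: True, b: False}


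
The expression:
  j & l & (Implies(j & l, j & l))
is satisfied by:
  {j: True, l: True}


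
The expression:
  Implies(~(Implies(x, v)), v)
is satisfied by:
  {v: True, x: False}
  {x: False, v: False}
  {x: True, v: True}


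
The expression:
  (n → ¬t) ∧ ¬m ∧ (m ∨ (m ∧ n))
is never true.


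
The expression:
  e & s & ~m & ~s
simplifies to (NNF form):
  False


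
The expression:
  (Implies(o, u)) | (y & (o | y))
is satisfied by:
  {y: True, u: True, o: False}
  {y: True, o: False, u: False}
  {u: True, o: False, y: False}
  {u: False, o: False, y: False}
  {y: True, u: True, o: True}
  {y: True, o: True, u: False}
  {u: True, o: True, y: False}


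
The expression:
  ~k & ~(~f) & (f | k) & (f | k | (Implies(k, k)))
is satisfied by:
  {f: True, k: False}


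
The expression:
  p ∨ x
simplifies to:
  p ∨ x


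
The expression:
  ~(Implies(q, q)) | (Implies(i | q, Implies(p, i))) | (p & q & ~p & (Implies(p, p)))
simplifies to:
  i | ~p | ~q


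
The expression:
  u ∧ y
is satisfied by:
  {u: True, y: True}


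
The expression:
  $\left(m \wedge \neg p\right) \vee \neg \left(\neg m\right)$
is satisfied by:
  {m: True}


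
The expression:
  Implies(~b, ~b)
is always true.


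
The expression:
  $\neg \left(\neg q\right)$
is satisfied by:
  {q: True}


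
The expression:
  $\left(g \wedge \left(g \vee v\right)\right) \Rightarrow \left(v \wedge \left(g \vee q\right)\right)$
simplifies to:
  $v \vee \neg g$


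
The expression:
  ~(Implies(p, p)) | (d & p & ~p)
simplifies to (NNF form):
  False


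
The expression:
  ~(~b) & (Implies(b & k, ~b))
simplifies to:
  b & ~k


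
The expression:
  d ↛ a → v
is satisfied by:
  {a: True, v: True, d: False}
  {a: True, v: False, d: False}
  {v: True, a: False, d: False}
  {a: False, v: False, d: False}
  {a: True, d: True, v: True}
  {a: True, d: True, v: False}
  {d: True, v: True, a: False}


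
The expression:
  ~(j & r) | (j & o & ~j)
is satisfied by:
  {r: False, j: False}
  {j: True, r: False}
  {r: True, j: False}


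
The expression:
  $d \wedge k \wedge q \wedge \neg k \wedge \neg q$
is never true.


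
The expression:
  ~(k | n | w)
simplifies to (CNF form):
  ~k & ~n & ~w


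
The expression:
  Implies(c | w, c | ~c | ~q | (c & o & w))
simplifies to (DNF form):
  True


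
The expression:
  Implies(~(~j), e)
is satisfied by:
  {e: True, j: False}
  {j: False, e: False}
  {j: True, e: True}


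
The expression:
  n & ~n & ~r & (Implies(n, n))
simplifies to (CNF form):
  False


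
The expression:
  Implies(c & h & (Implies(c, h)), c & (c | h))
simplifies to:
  True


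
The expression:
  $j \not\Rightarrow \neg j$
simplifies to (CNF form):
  $j$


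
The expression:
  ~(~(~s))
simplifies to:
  ~s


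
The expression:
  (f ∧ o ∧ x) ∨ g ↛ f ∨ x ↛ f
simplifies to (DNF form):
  (g ∧ ¬f) ∨ (o ∧ x) ∨ (x ∧ ¬f)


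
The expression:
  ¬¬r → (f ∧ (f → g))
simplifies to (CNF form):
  (f ∨ ¬r) ∧ (g ∨ ¬r)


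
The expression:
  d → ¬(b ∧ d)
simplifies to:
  ¬b ∨ ¬d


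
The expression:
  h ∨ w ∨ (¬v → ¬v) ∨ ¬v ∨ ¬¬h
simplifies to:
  True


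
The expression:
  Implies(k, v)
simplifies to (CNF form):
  v | ~k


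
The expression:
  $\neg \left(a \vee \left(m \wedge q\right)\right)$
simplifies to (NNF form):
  $\neg a \wedge \left(\neg m \vee \neg q\right)$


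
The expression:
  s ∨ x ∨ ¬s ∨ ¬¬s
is always true.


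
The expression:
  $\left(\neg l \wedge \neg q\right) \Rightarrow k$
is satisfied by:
  {k: True, q: True, l: True}
  {k: True, q: True, l: False}
  {k: True, l: True, q: False}
  {k: True, l: False, q: False}
  {q: True, l: True, k: False}
  {q: True, l: False, k: False}
  {l: True, q: False, k: False}


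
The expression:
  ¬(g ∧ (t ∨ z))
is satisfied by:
  {z: False, g: False, t: False}
  {t: True, z: False, g: False}
  {z: True, t: False, g: False}
  {t: True, z: True, g: False}
  {g: True, t: False, z: False}


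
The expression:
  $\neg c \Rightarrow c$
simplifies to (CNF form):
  $c$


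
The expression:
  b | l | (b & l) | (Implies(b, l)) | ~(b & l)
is always true.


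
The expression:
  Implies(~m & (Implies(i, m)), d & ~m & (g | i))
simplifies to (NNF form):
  i | m | (d & g)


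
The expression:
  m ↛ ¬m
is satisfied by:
  {m: True}


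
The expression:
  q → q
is always true.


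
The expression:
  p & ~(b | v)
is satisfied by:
  {p: True, v: False, b: False}


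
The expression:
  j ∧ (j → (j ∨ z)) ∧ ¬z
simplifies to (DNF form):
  j ∧ ¬z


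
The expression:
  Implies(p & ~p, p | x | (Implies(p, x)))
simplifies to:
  True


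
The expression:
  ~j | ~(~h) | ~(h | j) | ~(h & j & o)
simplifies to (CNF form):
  True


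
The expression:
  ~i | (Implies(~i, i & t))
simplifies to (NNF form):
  True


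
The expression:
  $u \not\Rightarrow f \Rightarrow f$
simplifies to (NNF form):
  $f \vee \neg u$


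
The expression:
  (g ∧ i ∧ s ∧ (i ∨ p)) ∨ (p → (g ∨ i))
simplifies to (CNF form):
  g ∨ i ∨ ¬p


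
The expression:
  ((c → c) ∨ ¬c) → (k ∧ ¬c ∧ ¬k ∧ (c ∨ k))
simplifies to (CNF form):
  False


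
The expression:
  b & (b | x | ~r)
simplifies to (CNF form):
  b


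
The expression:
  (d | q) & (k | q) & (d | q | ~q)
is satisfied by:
  {k: True, q: True, d: True}
  {k: True, q: True, d: False}
  {q: True, d: True, k: False}
  {q: True, d: False, k: False}
  {k: True, d: True, q: False}


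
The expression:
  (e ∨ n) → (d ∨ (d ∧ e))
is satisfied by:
  {d: True, n: False, e: False}
  {d: True, e: True, n: False}
  {d: True, n: True, e: False}
  {d: True, e: True, n: True}
  {e: False, n: False, d: False}


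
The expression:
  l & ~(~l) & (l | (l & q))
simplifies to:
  l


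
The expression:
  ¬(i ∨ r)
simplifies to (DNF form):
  ¬i ∧ ¬r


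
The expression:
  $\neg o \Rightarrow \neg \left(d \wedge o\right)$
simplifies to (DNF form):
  $\text{True}$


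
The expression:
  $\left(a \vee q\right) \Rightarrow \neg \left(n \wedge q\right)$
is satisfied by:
  {q: False, n: False}
  {n: True, q: False}
  {q: True, n: False}


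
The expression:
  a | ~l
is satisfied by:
  {a: True, l: False}
  {l: False, a: False}
  {l: True, a: True}


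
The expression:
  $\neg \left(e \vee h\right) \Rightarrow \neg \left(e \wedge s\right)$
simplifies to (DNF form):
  $\text{True}$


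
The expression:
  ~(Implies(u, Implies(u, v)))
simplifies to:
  u & ~v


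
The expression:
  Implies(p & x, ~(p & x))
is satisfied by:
  {p: False, x: False}
  {x: True, p: False}
  {p: True, x: False}


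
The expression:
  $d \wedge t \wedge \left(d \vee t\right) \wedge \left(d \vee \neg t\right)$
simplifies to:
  $d \wedge t$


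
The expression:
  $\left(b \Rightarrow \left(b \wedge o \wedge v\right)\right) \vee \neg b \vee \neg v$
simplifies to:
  $o \vee \neg b \vee \neg v$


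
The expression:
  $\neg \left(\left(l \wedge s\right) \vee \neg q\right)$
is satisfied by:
  {q: True, l: False, s: False}
  {s: True, q: True, l: False}
  {l: True, q: True, s: False}


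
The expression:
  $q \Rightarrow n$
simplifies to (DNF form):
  $n \vee \neg q$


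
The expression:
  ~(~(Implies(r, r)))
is always true.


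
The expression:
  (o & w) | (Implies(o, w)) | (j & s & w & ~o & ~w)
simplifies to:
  w | ~o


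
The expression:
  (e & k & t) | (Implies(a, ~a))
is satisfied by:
  {e: True, t: True, k: True, a: False}
  {e: True, t: True, k: False, a: False}
  {e: True, k: True, t: False, a: False}
  {e: True, k: False, t: False, a: False}
  {t: True, k: True, e: False, a: False}
  {t: True, k: False, e: False, a: False}
  {k: True, e: False, t: False, a: False}
  {k: False, e: False, t: False, a: False}
  {a: True, e: True, t: True, k: True}


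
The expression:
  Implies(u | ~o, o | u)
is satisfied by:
  {o: True, u: True}
  {o: True, u: False}
  {u: True, o: False}


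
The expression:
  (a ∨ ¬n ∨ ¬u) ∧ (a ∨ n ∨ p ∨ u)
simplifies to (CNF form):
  (a ∨ n ∨ ¬n) ∧ (a ∨ ¬n ∨ ¬u) ∧ (a ∨ n ∨ p ∨ u) ∧ (a ∨ n ∨ p ∨ ¬n) ∧ (a ∨ n ∨ u ∨ ¬n) ∧ (a ∨ p ∨ u ∨ ¬u) ∧ (a ∨ p ∨ ¬n ∨ ¬u) ∧ (a ∨ u ∨ ¬n ∨ ¬u)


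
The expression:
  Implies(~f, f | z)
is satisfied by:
  {z: True, f: True}
  {z: True, f: False}
  {f: True, z: False}


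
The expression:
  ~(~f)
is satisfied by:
  {f: True}


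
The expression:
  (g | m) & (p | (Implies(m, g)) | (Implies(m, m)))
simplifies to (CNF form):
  g | m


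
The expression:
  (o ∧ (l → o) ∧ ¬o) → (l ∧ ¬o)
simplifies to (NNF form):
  True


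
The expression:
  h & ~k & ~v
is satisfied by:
  {h: True, v: False, k: False}


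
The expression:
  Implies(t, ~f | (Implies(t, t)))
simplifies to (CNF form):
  True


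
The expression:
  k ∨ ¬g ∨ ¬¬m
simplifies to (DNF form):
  k ∨ m ∨ ¬g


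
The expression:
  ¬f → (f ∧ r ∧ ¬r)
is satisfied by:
  {f: True}


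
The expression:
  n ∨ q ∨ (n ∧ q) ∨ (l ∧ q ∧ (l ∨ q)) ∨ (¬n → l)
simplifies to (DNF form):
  l ∨ n ∨ q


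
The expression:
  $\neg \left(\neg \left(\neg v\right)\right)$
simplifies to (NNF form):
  $\neg v$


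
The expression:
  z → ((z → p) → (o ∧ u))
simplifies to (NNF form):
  (o ∧ u) ∨ ¬p ∨ ¬z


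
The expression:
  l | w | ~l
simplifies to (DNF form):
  True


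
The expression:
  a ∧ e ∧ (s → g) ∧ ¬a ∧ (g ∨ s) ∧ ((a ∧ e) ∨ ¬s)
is never true.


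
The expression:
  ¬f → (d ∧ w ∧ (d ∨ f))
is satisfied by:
  {w: True, f: True, d: True}
  {w: True, f: True, d: False}
  {f: True, d: True, w: False}
  {f: True, d: False, w: False}
  {w: True, d: True, f: False}


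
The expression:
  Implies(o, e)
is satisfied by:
  {e: True, o: False}
  {o: False, e: False}
  {o: True, e: True}


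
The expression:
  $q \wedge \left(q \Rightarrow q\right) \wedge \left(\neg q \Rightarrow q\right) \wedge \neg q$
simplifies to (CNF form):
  $\text{False}$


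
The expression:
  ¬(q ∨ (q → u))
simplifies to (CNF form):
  False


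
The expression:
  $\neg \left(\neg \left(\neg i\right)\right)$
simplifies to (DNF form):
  $\neg i$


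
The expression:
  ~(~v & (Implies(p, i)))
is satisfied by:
  {v: True, p: True, i: False}
  {v: True, i: False, p: False}
  {v: True, p: True, i: True}
  {v: True, i: True, p: False}
  {p: True, i: False, v: False}


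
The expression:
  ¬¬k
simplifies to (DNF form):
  k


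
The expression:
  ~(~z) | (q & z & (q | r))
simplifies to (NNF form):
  z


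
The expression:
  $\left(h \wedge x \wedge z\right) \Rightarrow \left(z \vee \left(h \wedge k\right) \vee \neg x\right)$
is always true.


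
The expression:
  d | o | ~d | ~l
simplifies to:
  True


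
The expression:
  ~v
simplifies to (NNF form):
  ~v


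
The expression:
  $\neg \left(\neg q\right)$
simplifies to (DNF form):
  $q$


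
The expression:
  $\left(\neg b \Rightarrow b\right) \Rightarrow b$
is always true.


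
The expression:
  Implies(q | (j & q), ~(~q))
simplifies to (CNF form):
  True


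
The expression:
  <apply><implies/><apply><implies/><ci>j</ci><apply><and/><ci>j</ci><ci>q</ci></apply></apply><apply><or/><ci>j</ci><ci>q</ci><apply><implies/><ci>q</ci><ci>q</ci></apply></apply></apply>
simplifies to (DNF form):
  <true/>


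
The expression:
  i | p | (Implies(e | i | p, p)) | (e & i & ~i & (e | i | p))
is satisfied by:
  {i: True, p: True, e: False}
  {i: True, e: False, p: False}
  {p: True, e: False, i: False}
  {p: False, e: False, i: False}
  {i: True, p: True, e: True}
  {i: True, e: True, p: False}
  {p: True, e: True, i: False}


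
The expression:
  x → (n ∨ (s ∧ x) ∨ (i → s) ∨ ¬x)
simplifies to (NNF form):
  n ∨ s ∨ ¬i ∨ ¬x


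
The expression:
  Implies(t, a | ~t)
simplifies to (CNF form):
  a | ~t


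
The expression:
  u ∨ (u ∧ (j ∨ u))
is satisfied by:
  {u: True}


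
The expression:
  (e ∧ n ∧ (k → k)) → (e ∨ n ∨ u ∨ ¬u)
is always true.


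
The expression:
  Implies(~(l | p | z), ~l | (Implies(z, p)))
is always true.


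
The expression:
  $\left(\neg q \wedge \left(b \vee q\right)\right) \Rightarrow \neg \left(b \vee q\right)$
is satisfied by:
  {q: True, b: False}
  {b: False, q: False}
  {b: True, q: True}


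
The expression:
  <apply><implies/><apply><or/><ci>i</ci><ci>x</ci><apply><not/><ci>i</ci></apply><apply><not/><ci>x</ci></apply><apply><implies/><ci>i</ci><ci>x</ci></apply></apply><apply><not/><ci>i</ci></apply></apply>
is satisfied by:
  {i: False}


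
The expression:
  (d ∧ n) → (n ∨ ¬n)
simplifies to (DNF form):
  True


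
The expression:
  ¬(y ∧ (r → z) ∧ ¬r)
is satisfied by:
  {r: True, y: False}
  {y: False, r: False}
  {y: True, r: True}


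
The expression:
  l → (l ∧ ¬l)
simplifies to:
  ¬l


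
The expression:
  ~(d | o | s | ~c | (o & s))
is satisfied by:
  {c: True, d: False, o: False, s: False}


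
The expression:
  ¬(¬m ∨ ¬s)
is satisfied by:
  {m: True, s: True}


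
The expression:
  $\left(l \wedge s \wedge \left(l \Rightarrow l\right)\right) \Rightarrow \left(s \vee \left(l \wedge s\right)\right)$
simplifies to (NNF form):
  $\text{True}$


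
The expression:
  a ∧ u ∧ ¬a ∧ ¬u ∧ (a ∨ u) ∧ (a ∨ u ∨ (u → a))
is never true.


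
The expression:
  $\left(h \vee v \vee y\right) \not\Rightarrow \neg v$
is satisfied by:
  {v: True}


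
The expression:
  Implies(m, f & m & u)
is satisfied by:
  {u: True, f: True, m: False}
  {u: True, f: False, m: False}
  {f: True, u: False, m: False}
  {u: False, f: False, m: False}
  {u: True, m: True, f: True}


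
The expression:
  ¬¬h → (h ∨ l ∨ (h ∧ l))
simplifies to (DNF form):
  True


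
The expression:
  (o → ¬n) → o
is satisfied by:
  {o: True}


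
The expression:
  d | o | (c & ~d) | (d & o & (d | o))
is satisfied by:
  {d: True, o: True, c: True}
  {d: True, o: True, c: False}
  {d: True, c: True, o: False}
  {d: True, c: False, o: False}
  {o: True, c: True, d: False}
  {o: True, c: False, d: False}
  {c: True, o: False, d: False}


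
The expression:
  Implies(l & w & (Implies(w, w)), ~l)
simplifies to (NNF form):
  ~l | ~w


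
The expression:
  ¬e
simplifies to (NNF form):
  ¬e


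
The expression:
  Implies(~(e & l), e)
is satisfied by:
  {e: True}


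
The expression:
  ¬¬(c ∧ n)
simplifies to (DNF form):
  c ∧ n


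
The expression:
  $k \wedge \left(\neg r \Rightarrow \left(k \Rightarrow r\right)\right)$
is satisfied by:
  {r: True, k: True}


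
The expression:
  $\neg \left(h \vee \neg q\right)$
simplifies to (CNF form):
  $q \wedge \neg h$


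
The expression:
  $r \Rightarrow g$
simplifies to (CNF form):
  $g \vee \neg r$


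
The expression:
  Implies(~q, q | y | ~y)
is always true.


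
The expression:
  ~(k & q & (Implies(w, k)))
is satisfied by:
  {k: False, q: False}
  {q: True, k: False}
  {k: True, q: False}


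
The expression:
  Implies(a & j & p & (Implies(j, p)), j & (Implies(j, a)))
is always true.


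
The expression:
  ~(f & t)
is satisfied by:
  {t: False, f: False}
  {f: True, t: False}
  {t: True, f: False}


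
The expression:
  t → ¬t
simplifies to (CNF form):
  ¬t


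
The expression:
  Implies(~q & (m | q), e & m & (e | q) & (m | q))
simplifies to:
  e | q | ~m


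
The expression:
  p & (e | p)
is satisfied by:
  {p: True}


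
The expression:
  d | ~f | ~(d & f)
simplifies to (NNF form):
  True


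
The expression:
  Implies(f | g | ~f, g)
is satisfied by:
  {g: True}


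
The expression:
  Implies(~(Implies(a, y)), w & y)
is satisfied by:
  {y: True, a: False}
  {a: False, y: False}
  {a: True, y: True}


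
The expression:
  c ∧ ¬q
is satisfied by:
  {c: True, q: False}


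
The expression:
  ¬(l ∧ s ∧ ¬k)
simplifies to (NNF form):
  k ∨ ¬l ∨ ¬s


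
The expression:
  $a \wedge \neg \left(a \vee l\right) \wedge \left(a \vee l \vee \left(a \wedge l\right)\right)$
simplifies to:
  $\text{False}$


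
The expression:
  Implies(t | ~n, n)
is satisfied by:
  {n: True}


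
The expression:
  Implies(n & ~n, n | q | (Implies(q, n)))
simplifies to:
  True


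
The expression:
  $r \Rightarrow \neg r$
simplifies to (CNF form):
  $\neg r$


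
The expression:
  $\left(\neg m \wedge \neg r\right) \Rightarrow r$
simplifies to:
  $m \vee r$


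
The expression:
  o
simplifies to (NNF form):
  o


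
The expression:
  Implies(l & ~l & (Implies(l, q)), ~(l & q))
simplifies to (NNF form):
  True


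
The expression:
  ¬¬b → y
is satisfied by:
  {y: True, b: False}
  {b: False, y: False}
  {b: True, y: True}


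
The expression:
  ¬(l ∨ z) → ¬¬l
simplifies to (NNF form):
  l ∨ z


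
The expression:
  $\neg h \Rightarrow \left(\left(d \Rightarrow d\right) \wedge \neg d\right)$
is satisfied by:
  {h: True, d: False}
  {d: False, h: False}
  {d: True, h: True}


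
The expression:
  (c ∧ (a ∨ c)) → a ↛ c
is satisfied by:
  {c: False}


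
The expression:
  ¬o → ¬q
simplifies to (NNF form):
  o ∨ ¬q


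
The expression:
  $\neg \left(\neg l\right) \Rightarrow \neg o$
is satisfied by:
  {l: False, o: False}
  {o: True, l: False}
  {l: True, o: False}


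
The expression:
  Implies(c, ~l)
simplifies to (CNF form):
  ~c | ~l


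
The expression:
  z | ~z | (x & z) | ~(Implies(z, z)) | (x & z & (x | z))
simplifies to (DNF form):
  True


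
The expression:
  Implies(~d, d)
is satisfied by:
  {d: True}


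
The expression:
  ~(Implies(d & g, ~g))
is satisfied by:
  {d: True, g: True}


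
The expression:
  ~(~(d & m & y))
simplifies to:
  d & m & y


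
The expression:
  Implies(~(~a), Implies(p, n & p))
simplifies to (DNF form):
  n | ~a | ~p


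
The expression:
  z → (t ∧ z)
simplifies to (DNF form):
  t ∨ ¬z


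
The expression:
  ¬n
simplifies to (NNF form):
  ¬n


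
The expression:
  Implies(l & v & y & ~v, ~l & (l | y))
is always true.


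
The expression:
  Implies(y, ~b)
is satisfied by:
  {y: False, b: False}
  {b: True, y: False}
  {y: True, b: False}


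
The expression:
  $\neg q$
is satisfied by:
  {q: False}


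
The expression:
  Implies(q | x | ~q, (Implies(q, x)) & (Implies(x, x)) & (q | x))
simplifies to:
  x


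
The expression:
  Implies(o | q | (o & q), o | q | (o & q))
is always true.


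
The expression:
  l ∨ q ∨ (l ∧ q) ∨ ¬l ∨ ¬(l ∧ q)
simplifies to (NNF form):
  True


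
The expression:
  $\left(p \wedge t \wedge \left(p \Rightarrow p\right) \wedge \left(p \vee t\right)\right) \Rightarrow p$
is always true.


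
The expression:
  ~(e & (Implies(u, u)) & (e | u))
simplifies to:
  ~e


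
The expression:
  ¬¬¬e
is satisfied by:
  {e: False}


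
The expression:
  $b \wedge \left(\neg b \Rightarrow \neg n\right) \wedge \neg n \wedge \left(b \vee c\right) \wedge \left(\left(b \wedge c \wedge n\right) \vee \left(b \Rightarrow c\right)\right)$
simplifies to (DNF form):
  $b \wedge c \wedge \neg n$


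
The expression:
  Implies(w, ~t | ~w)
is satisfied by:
  {w: False, t: False}
  {t: True, w: False}
  {w: True, t: False}


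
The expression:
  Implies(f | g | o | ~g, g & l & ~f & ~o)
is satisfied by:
  {g: True, l: True, o: False, f: False}


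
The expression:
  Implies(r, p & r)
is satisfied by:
  {p: True, r: False}
  {r: False, p: False}
  {r: True, p: True}


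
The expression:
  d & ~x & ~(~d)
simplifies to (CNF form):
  d & ~x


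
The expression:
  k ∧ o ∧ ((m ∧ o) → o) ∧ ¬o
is never true.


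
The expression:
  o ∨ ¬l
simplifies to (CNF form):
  o ∨ ¬l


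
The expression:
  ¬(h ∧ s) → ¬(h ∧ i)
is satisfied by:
  {s: True, h: False, i: False}
  {h: False, i: False, s: False}
  {i: True, s: True, h: False}
  {i: True, h: False, s: False}
  {s: True, h: True, i: False}
  {h: True, s: False, i: False}
  {i: True, h: True, s: True}


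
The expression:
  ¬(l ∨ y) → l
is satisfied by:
  {y: True, l: True}
  {y: True, l: False}
  {l: True, y: False}


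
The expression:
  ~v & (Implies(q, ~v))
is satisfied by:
  {v: False}


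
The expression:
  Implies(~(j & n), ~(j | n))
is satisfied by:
  {j: False, n: False}
  {n: True, j: True}


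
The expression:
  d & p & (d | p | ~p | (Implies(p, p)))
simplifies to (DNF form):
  d & p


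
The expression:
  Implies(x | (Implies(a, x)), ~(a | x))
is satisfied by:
  {x: False}


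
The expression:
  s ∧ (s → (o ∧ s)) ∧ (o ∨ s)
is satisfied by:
  {s: True, o: True}


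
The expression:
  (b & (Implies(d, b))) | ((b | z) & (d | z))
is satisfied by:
  {b: True, z: True}
  {b: True, z: False}
  {z: True, b: False}


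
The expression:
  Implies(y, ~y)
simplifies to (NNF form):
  ~y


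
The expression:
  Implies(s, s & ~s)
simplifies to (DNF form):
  ~s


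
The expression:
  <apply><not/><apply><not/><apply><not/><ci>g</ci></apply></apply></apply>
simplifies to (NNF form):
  <apply><not/><ci>g</ci></apply>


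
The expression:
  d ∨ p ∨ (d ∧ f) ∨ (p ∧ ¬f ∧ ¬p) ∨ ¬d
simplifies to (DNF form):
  True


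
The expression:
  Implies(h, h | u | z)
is always true.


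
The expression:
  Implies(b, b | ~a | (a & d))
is always true.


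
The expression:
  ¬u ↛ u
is always true.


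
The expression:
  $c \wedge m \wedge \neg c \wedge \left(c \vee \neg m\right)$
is never true.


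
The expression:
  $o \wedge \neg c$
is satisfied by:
  {o: True, c: False}


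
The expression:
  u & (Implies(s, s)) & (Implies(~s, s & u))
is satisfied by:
  {u: True, s: True}


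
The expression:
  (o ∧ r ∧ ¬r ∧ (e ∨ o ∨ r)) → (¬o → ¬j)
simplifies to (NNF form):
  True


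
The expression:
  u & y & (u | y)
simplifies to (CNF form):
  u & y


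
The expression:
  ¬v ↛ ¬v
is never true.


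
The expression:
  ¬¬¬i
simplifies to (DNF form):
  ¬i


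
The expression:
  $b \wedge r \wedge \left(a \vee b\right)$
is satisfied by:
  {r: True, b: True}


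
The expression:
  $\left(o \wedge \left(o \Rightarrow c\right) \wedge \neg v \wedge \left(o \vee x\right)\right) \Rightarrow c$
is always true.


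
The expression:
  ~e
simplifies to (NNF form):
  ~e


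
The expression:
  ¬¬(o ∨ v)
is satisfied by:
  {o: True, v: True}
  {o: True, v: False}
  {v: True, o: False}


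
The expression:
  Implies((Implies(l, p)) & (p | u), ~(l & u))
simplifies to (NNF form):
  ~l | ~p | ~u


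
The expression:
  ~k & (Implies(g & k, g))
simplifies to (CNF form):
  ~k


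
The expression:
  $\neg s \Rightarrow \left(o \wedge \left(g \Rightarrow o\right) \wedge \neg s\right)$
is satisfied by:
  {o: True, s: True}
  {o: True, s: False}
  {s: True, o: False}


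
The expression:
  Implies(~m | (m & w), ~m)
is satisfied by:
  {w: False, m: False}
  {m: True, w: False}
  {w: True, m: False}


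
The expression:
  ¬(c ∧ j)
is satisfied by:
  {c: False, j: False}
  {j: True, c: False}
  {c: True, j: False}


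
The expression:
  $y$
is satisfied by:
  {y: True}


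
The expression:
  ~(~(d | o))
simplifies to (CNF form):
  d | o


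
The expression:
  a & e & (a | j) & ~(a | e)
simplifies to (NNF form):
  False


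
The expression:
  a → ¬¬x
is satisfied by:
  {x: True, a: False}
  {a: False, x: False}
  {a: True, x: True}


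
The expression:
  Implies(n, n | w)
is always true.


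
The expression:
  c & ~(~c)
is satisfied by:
  {c: True}


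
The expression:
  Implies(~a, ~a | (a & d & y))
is always true.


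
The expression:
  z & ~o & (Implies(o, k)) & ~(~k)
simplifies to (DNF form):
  k & z & ~o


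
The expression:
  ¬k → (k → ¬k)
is always true.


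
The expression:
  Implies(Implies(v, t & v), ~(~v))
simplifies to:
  v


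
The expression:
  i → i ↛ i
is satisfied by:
  {i: False}


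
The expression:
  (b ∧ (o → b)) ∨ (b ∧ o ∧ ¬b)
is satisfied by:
  {b: True}


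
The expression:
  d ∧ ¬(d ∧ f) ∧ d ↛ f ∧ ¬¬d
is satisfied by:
  {d: True, f: False}


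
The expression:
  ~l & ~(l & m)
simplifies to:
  ~l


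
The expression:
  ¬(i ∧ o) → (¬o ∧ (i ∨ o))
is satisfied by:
  {i: True}


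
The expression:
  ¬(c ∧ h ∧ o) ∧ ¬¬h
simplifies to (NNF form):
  h ∧ (¬c ∨ ¬o)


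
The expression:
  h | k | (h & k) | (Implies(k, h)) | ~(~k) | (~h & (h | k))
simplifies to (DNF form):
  True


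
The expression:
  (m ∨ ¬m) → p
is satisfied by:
  {p: True}


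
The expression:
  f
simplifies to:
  f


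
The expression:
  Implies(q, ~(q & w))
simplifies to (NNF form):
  ~q | ~w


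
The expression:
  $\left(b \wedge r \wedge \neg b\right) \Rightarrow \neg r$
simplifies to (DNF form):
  $\text{True}$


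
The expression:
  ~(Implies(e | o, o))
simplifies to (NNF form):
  e & ~o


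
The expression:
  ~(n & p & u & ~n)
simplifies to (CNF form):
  True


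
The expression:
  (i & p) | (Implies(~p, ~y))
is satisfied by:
  {p: True, y: False}
  {y: False, p: False}
  {y: True, p: True}


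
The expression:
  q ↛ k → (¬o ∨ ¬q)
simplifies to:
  k ∨ ¬o ∨ ¬q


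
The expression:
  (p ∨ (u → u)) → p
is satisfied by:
  {p: True}


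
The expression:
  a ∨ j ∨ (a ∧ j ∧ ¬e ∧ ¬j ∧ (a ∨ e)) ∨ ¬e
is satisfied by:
  {a: True, j: True, e: False}
  {a: True, j: False, e: False}
  {j: True, a: False, e: False}
  {a: False, j: False, e: False}
  {a: True, e: True, j: True}
  {a: True, e: True, j: False}
  {e: True, j: True, a: False}


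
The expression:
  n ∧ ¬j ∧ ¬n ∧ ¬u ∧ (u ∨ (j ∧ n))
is never true.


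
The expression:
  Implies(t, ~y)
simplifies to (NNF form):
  ~t | ~y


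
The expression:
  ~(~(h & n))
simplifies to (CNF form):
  h & n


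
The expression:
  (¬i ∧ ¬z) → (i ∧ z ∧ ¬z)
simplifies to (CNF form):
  i ∨ z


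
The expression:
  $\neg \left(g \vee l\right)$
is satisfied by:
  {g: False, l: False}


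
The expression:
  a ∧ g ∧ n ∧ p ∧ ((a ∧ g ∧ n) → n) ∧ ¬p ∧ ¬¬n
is never true.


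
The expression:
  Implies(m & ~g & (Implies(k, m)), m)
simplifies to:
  True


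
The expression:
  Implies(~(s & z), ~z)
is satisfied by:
  {s: True, z: False}
  {z: False, s: False}
  {z: True, s: True}


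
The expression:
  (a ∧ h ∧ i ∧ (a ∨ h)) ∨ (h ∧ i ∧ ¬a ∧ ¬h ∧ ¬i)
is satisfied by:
  {a: True, i: True, h: True}


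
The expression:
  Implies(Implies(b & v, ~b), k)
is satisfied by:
  {b: True, k: True, v: True}
  {b: True, k: True, v: False}
  {k: True, v: True, b: False}
  {k: True, v: False, b: False}
  {b: True, v: True, k: False}


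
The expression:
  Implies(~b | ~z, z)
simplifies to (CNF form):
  z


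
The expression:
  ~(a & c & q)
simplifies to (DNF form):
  ~a | ~c | ~q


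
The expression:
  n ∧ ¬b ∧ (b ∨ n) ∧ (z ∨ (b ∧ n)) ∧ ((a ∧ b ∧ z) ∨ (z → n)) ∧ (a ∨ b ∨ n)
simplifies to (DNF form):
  n ∧ z ∧ ¬b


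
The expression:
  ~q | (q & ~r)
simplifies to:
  ~q | ~r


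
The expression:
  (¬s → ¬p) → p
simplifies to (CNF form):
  p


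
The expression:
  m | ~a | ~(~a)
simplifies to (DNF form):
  True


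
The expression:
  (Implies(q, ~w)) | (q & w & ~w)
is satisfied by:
  {w: False, q: False}
  {q: True, w: False}
  {w: True, q: False}


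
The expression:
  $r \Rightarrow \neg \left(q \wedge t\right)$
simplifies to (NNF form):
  $\neg q \vee \neg r \vee \neg t$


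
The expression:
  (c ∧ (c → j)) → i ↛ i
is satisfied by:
  {c: False, j: False}
  {j: True, c: False}
  {c: True, j: False}


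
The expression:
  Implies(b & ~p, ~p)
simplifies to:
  True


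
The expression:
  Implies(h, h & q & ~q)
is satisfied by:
  {h: False}


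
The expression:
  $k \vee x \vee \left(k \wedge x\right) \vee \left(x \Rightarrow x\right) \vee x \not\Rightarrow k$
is always true.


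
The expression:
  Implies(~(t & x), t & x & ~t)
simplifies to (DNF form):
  t & x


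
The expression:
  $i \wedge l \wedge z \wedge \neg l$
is never true.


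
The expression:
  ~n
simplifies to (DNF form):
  ~n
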